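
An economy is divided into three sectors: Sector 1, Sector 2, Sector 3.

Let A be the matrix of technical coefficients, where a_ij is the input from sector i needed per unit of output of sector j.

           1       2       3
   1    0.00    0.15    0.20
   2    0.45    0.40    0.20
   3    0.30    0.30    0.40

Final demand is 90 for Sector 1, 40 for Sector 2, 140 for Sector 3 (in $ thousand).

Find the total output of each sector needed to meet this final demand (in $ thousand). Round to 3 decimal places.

I − A =
  [   1.00    -0.15    -0.20]
  [  -0.45     0.60    -0.20]
  [  -0.30    -0.30     0.60]
Cofactors of I−A, C_ij = (−1)^(i+j)·(minor ij) (rows/columns in the sector order above):
  C_11 = (0.60)(0.60) − (-0.20)(-0.30) = 0.3000
  C_12 = −[(-0.45)(0.60) − (-0.20)(-0.30)] = 0.3300
  C_13 = (-0.45)(-0.30) − (0.60)(-0.30) = 0.3150
  C_21 = −[(-0.15)(0.60) − (-0.20)(-0.30)] = 0.1500
  C_22 = (1.00)(0.60) − (-0.20)(-0.30) = 0.5400
  C_23 = −[(1.00)(-0.30) − (-0.15)(-0.30)] = 0.3450
  C_31 = (-0.15)(-0.20) − (-0.20)(0.60) = 0.1500
  C_32 = −[(1.00)(-0.20) − (-0.20)(-0.45)] = 0.2900
  C_33 = (1.00)(0.60) − (-0.15)(-0.45) = 0.5325
det(I−A) = Σ_j (I−A)_1j·C_1j = (1.00)(0.3000) + (-0.15)(0.3300) + (-0.20)(0.3150) = 0.1875
adj(I−A) = Cᵀ =
  [ 0.3000   0.1500   0.1500]
  [ 0.3300   0.5400   0.2900]
  [ 0.3150   0.3450   0.5325]
(I − A)⁻¹ = adj(I−A) / det(I−A) ≈
  [   1.6000     0.8000     0.8000]
  [   1.7600     2.8800     1.5467]
  [   1.6800     1.8400     2.8400]
x = (I − A)⁻¹ d = adj(I−A)·d / det(I−A), with det(I−A) = 0.1875:
  x_1 = (0.3000·90 + 0.1500·40 + 0.1500·140) / 0.1875 = 54.00 / 0.1875 = 288.000
  x_2 = (0.3300·90 + 0.5400·40 + 0.2900·140) / 0.1875 = 91.90 / 0.1875 ≈ 490.133
  x_3 = (0.3150·90 + 0.3450·40 + 0.5325·140) / 0.1875 = 116.70 / 0.1875 = 622.400

x_1 = 288.000, x_2 = 490.133, x_3 = 622.400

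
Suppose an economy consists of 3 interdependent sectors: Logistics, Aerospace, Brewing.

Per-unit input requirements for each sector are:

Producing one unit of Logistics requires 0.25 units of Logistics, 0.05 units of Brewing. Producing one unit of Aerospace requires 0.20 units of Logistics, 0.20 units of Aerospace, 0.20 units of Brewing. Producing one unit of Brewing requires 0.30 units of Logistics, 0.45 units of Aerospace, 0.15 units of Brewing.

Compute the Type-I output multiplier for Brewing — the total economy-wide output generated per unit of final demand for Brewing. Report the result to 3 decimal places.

m_3 = 2.975

I − A =
  [   0.75    -0.20    -0.30]
  [   0.00     0.80    -0.45]
  [  -0.05    -0.20     0.85]
Cofactors of I−A, C_ij = (−1)^(i+j)·(minor ij) (rows/columns in the sector order above):
  C_11 = (0.80)(0.85) − (-0.45)(-0.20) = 0.5900
  C_12 = −[(0.00)(0.85) − (-0.45)(-0.05)] = 0.0225
  C_13 = (0.00)(-0.20) − (0.80)(-0.05) = 0.0400
  C_21 = −[(-0.20)(0.85) − (-0.30)(-0.20)] = 0.2300
  C_22 = (0.75)(0.85) − (-0.30)(-0.05) = 0.6225
  C_23 = −[(0.75)(-0.20) − (-0.20)(-0.05)] = 0.1600
  C_31 = (-0.20)(-0.45) − (-0.30)(0.80) = 0.3300
  C_32 = −[(0.75)(-0.45) − (-0.30)(0.00)] = 0.3375
  C_33 = (0.75)(0.80) − (-0.20)(0.00) = 0.6000
det(I−A) = Σ_j (I−A)_1j·C_1j = (0.75)(0.5900) + (-0.20)(0.0225) + (-0.30)(0.0400) = 0.4260
adj(I−A) = Cᵀ =
  [ 0.5900   0.2300   0.3300]
  [ 0.0225   0.6225   0.3375]
  [ 0.0400   0.1600   0.6000]
(I − A)⁻¹ = adj(I−A) / det(I−A) ≈
  [   1.3850     0.5399     0.7746]
  [   0.0528     1.4613     0.7923]
  [   0.0939     0.3756     1.4085]
The output multiplier for sector j is the column-j sum of the Leontief inverse (I − A)⁻¹ = adj(I−A) / det(I−A).
Column 3 of adj(I−A): (0.3300, 0.3375, 0.6000); det(I−A) = 0.4260.
m_3 = (0.3300 + 0.3375 + 0.6000) / 0.4260 = 1.2675 / 0.4260 ≈ 2.975.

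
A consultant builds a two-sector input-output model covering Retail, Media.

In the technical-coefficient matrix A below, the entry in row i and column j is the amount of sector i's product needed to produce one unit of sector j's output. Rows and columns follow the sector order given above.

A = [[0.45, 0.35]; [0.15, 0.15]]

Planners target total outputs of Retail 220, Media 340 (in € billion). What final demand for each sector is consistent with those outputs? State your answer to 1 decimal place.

d_1 = 2.0, d_2 = 256.0

I − A =
  [   0.55    -0.35]
  [  -0.15     0.85]
d = (I − A) x:
  d_1 = (+0.55)·220 + (-0.35)·340 = 2.0
  d_2 = (-0.15)·220 + (+0.85)·340 = 256.0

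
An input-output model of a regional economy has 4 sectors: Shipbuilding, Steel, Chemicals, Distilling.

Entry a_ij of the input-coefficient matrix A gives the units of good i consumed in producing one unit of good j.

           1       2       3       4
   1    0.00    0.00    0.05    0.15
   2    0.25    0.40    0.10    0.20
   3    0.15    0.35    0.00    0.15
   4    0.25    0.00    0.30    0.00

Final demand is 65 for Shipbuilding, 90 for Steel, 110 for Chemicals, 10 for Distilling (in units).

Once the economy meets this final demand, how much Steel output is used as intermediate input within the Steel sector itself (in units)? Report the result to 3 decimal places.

z_22 = 104.265

I − A =
  [   1.00     0.00    -0.05    -0.15]
  [  -0.25     0.60    -0.10    -0.20]
  [  -0.15    -0.35     1.00    -0.15]
  [  -0.25     0.00    -0.30     1.00]
Compute the cofactors C_ij = (−1)^(i+j)·(3×3 minor ij) of I−A; the adjugate is their transpose:
adj(I−A) = Cᵀ =
  [ 0.517000   0.033250   0.057000   0.092750]
  [ 0.316500   0.901375   0.182500   0.255125]
  [ 0.217500   0.336875   0.577500   0.186625]
  [ 0.194500   0.109375   0.187500   0.556125]
det(I−A) = Σ_j (I−A)_1j·C_1j = (1.00)(0.517000) + (0.00)(0.316500) + (-0.05)(0.217500) + (-0.15)(0.194500) = 0.47695
(I − A)⁻¹ = adj(I−A) / det(I−A) ≈
  [   1.0840     0.0697     0.1195     0.1945]
  [   0.6636     1.8899     0.3826     0.5349]
  [   0.4560     0.7063     1.2108     0.3913]
  [   0.4078     0.2293     0.3931     1.1660]
First solve x = (I − A)⁻¹ d = adj(I−A)·d / det(I−A); in particular x_2 = (0.316500·65 + 0.901375·90 + 0.182500·110 + 0.255125·10) / 0.47695 = 124.3225 / 0.47695 ≈ 260.66149.
Intermediate flow from 2 to 2: z_22 = a_22 · x_2 = 0.40 × 124.3225 / 0.47695 = 49.729 / 0.47695 ≈ 104.265.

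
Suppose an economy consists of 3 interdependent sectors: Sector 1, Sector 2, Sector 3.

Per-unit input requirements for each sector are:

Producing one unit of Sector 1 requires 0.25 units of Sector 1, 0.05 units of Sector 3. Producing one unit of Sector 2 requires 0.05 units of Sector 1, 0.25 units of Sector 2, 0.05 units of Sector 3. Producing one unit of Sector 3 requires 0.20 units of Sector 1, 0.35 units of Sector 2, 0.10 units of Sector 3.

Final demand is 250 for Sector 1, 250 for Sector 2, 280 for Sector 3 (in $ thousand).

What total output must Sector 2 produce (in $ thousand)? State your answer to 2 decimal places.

I − A =
  [   0.75    -0.05    -0.20]
  [   0.00     0.75    -0.35]
  [  -0.05    -0.05     0.90]
Cofactors of I−A, C_ij = (−1)^(i+j)·(minor ij) (rows/columns in the sector order above):
  C_11 = (0.75)(0.90) − (-0.35)(-0.05) = 0.6575
  C_12 = −[(0.00)(0.90) − (-0.35)(-0.05)] = 0.0175
  C_13 = (0.00)(-0.05) − (0.75)(-0.05) = 0.0375
  C_21 = −[(-0.05)(0.90) − (-0.20)(-0.05)] = 0.0550
  C_22 = (0.75)(0.90) − (-0.20)(-0.05) = 0.6650
  C_23 = −[(0.75)(-0.05) − (-0.05)(-0.05)] = 0.0400
  C_31 = (-0.05)(-0.35) − (-0.20)(0.75) = 0.1675
  C_32 = −[(0.75)(-0.35) − (-0.20)(0.00)] = 0.2625
  C_33 = (0.75)(0.75) − (-0.05)(0.00) = 0.5625
det(I−A) = Σ_j (I−A)_1j·C_1j = (0.75)(0.6575) + (-0.05)(0.0175) + (-0.20)(0.0375) = 0.48475
adj(I−A) = Cᵀ =
  [ 0.6575   0.0550   0.1675]
  [ 0.0175   0.6650   0.2625]
  [ 0.0375   0.0400   0.5625]
(I − A)⁻¹ = adj(I−A) / det(I−A) ≈
  [   1.3564     0.1135     0.3455]
  [   0.0361     1.3718     0.5415]
  [   0.0774     0.0825     1.1604]
x = (I − A)⁻¹ d = adj(I−A)·d / det(I−A), with det(I−A) = 0.48475:
  x_1 = (0.6575·250 + 0.0550·250 + 0.1675·280) / 0.48475 = 225.025 / 0.48475 ≈ 464.21
  x_2 = (0.0175·250 + 0.6650·250 + 0.2625·280) / 0.48475 = 244.125 / 0.48475 ≈ 503.61
  x_3 = (0.0375·250 + 0.0400·250 + 0.5625·280) / 0.48475 = 176.875 / 0.48475 ≈ 364.88

x_2 = 503.61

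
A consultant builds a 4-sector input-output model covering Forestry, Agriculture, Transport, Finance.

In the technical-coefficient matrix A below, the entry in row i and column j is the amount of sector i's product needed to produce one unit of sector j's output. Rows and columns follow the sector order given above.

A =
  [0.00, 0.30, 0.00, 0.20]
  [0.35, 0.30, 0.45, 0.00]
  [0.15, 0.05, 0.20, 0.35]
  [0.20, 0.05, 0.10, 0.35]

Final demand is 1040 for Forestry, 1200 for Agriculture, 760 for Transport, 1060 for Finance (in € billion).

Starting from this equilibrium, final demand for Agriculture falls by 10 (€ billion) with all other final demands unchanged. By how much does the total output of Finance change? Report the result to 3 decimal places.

I − A =
  [   1.00    -0.30     0.00    -0.20]
  [  -0.35     0.70    -0.45     0.00]
  [  -0.15    -0.05     0.80    -0.35]
  [  -0.20    -0.05    -0.10     0.65]
Compute the cofactors C_ij = (−1)^(i+j)·(3×3 minor ij) of I−A; the adjugate is their transpose:
adj(I−A) = Cᵀ =
  [ 0.317000   0.154500   0.106250   0.154750]
  [ 0.245125   0.450000   0.281500   0.227000]
  [ 0.134750   0.099750   0.355250   0.232750]
  [ 0.137125   0.097500   0.109000   0.433250]
det(I−A) = Σ_j (I−A)_1j·C_1j = (1.00)(0.317000) + (-0.30)(0.245125) + (0.00)(0.134750) + (-0.20)(0.137125) = 0.2160375
(I − A)⁻¹ = adj(I−A) / det(I−A) ≈
  [   1.4673     0.7152     0.4918     0.7163]
  [   1.1346     2.0830     1.3030     1.0507]
  [   0.6237     0.4617     1.6444     1.0774]
  [   0.6347     0.4513     0.5045     2.0054]
Δx = (I − A)⁻¹ Δd with Δd having -10 in the Agriculture component and 0 elsewhere.
So Δx_4 = L_42 · (-10), where L_42 = adj(I−A)_42 / det(I−A) = 0.097500 / 0.2160375.
Δx_4 = 0.097500 × (-10) / 0.2160375 = -0.975 / 0.2160375 ≈ -4.513.

Δx_4 = -4.513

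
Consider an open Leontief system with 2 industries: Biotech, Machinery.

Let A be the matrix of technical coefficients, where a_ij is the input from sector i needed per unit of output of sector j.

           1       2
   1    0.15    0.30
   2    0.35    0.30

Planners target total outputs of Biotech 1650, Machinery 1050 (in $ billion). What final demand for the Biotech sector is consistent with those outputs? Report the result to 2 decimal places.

d_1 = 1087.50

I − A =
  [   0.85    -0.30]
  [  -0.35     0.70]
d = (I − A) x:
  d_1 = (+0.85)·1650 + (-0.30)·1050 = 1087.50
  d_2 = (-0.35)·1650 + (+0.70)·1050 = 157.50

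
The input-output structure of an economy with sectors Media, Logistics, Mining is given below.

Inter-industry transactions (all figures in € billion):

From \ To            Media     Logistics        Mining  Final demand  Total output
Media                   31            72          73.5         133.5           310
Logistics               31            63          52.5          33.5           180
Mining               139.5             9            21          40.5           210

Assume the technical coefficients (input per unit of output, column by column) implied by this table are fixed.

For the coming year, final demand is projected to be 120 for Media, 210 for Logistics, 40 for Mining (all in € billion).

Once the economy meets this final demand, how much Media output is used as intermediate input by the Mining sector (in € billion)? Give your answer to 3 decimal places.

z_13 = 111.056

Technical coefficients a_ij = z_ij / X_j:
  a_11 = 31/310 = 0.10, a_21 = 31/310 = 0.10, a_31 = 139.5/310 = 0.45
  a_12 = 72/180 = 0.40, a_22 = 63/180 = 0.35, a_32 = 9/180 = 0.05
  a_13 = 73.5/210 = 0.35, a_23 = 52.5/210 = 0.25, a_33 = 21/210 = 0.10
I − A =
  [   0.90    -0.40    -0.35]
  [  -0.10     0.65    -0.25]
  [  -0.45    -0.05     0.90]
Cofactors of I−A, C_ij = (−1)^(i+j)·(minor ij) (rows/columns in the sector order above):
  C_11 = (0.65)(0.90) − (-0.25)(-0.05) = 0.5725
  C_12 = −[(-0.10)(0.90) − (-0.25)(-0.45)] = 0.2025
  C_13 = (-0.10)(-0.05) − (0.65)(-0.45) = 0.2975
  C_21 = −[(-0.40)(0.90) − (-0.35)(-0.05)] = 0.3775
  C_22 = (0.90)(0.90) − (-0.35)(-0.45) = 0.6525
  C_23 = −[(0.90)(-0.05) − (-0.40)(-0.45)] = 0.2250
  C_31 = (-0.40)(-0.25) − (-0.35)(0.65) = 0.3275
  C_32 = −[(0.90)(-0.25) − (-0.35)(-0.10)] = 0.2600
  C_33 = (0.90)(0.65) − (-0.40)(-0.10) = 0.5450
det(I−A) = Σ_j (I−A)_1j·C_1j = (0.90)(0.5725) + (-0.40)(0.2025) + (-0.35)(0.2975) = 0.330125
adj(I−A) = Cᵀ =
  [ 0.5725   0.3775   0.3275]
  [ 0.2025   0.6525   0.2600]
  [ 0.2975   0.2250   0.5450]
(I − A)⁻¹ = adj(I−A) / det(I−A) ≈
  [   1.7342     1.1435     0.9920]
  [   0.6134     1.9765     0.7876]
  [   0.9012     0.6816     1.6509]
First solve x = (I − A)⁻¹ d = adj(I−A)·d / det(I−A); in particular x_3 = (0.2975·120 + 0.2250·210 + 0.5450·40) / 0.330125 = 104.75 / 0.330125 ≈ 317.30405.
Intermediate flow from 1 to 3: z_13 = a_13 · x_3 = 0.35 × 104.75 / 0.330125 = 36.6625 / 0.330125 ≈ 111.056.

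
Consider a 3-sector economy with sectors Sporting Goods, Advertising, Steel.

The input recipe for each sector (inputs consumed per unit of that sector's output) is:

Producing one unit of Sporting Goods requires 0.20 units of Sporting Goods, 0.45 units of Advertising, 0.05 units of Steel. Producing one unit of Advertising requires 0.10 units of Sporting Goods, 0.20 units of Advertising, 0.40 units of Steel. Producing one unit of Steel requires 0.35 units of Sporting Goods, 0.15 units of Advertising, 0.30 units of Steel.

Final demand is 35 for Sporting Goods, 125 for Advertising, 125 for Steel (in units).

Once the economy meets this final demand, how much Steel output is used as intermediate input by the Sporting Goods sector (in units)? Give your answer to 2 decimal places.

z_31 = 13.87

I − A =
  [   0.80    -0.10    -0.35]
  [  -0.45     0.80    -0.15]
  [  -0.05    -0.40     0.70]
Cofactors of I−A, C_ij = (−1)^(i+j)·(minor ij) (rows/columns in the sector order above):
  C_11 = (0.80)(0.70) − (-0.15)(-0.40) = 0.5000
  C_12 = −[(-0.45)(0.70) − (-0.15)(-0.05)] = 0.3225
  C_13 = (-0.45)(-0.40) − (0.80)(-0.05) = 0.2200
  C_21 = −[(-0.10)(0.70) − (-0.35)(-0.40)] = 0.2100
  C_22 = (0.80)(0.70) − (-0.35)(-0.05) = 0.5425
  C_23 = −[(0.80)(-0.40) − (-0.10)(-0.05)] = 0.3250
  C_31 = (-0.10)(-0.15) − (-0.35)(0.80) = 0.2950
  C_32 = −[(0.80)(-0.15) − (-0.35)(-0.45)] = 0.2775
  C_33 = (0.80)(0.80) − (-0.10)(-0.45) = 0.5950
det(I−A) = Σ_j (I−A)_1j·C_1j = (0.80)(0.5000) + (-0.10)(0.3225) + (-0.35)(0.2200) = 0.29075
adj(I−A) = Cᵀ =
  [ 0.5000   0.2100   0.2950]
  [ 0.3225   0.5425   0.2775]
  [ 0.2200   0.3250   0.5950]
(I − A)⁻¹ = adj(I−A) / det(I−A) ≈
  [   1.7197     0.7223     1.0146]
  [   1.1092     1.8659     0.9544]
  [   0.7567     1.1178     2.0464]
First solve x = (I − A)⁻¹ d = adj(I−A)·d / det(I−A); in particular x_1 = (0.5000·35 + 0.2100·125 + 0.2950·125) / 0.29075 = 80.625 / 0.29075 ≈ 277.3001.
Intermediate flow from 3 to 1: z_31 = a_31 · x_1 = 0.05 × 80.625 / 0.29075 = 4.03125 / 0.29075 ≈ 13.87.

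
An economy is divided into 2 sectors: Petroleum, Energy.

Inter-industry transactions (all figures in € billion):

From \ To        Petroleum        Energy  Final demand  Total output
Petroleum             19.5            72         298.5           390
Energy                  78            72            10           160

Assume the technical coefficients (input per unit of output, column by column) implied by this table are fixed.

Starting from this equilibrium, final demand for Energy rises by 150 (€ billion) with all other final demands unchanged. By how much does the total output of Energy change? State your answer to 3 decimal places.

Δx_2 = 329.480

Technical coefficients a_ij = z_ij / X_j:
  a_11 = 19.5/390 = 0.05, a_21 = 78/390 = 0.20
  a_12 = 72/160 = 0.45, a_22 = 72/160 = 0.45
I − A =
  [   0.95    -0.45]
  [  -0.20     0.55]
det(I−A) = (0.95)(0.55) − (-0.45)(-0.20) = 0.4325
adj(I−A) = [[0.55, 0.45], [0.20, 0.95]]
(I − A)⁻¹ = adj(I−A) / det(I−A) ≈
  [   1.2717     1.0405]
  [   0.4624     2.1965]
Δx = (I − A)⁻¹ Δd with Δd having +150 in the Energy component and 0 elsewhere.
So Δx_2 = L_22 · (+150), where L_22 = adj(I−A)_22 / det(I−A) = 0.95 / 0.4325.
Δx_2 = 0.95 × (+150) / 0.4325 = 142.50 / 0.4325 ≈ 329.480.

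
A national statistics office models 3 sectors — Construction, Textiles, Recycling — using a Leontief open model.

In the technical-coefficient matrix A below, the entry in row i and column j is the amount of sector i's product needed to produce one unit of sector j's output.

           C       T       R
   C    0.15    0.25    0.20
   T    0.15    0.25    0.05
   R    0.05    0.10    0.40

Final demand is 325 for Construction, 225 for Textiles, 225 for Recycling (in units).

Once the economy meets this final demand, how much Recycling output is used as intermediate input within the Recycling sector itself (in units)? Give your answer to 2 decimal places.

I − A =
  [   0.85    -0.25    -0.20]
  [  -0.15     0.75    -0.05]
  [  -0.05    -0.10     0.60]
Cofactors of I−A, C_ij = (−1)^(i+j)·(minor ij) (rows/columns in the sector order above):
  C_11 = (0.75)(0.60) − (-0.05)(-0.10) = 0.4450
  C_12 = −[(-0.15)(0.60) − (-0.05)(-0.05)] = 0.0925
  C_13 = (-0.15)(-0.10) − (0.75)(-0.05) = 0.0525
  C_21 = −[(-0.25)(0.60) − (-0.20)(-0.10)] = 0.1700
  C_22 = (0.85)(0.60) − (-0.20)(-0.05) = 0.5000
  C_23 = −[(0.85)(-0.10) − (-0.25)(-0.05)] = 0.0975
  C_31 = (-0.25)(-0.05) − (-0.20)(0.75) = 0.1625
  C_32 = −[(0.85)(-0.05) − (-0.20)(-0.15)] = 0.0725
  C_33 = (0.85)(0.75) − (-0.25)(-0.15) = 0.6000
det(I−A) = Σ_j (I−A)_1j·C_1j = (0.85)(0.4450) + (-0.25)(0.0925) + (-0.20)(0.0525) = 0.344625
adj(I−A) = Cᵀ =
  [ 0.4450   0.1700   0.1625]
  [ 0.0925   0.5000   0.0725]
  [ 0.0525   0.0975   0.6000]
(I − A)⁻¹ = adj(I−A) / det(I−A) ≈
  [   1.2913     0.4933     0.4715]
  [   0.2684     1.4509     0.2104]
  [   0.1523     0.2829     1.7410]
First solve x = (I − A)⁻¹ d = adj(I−A)·d / det(I−A); in particular x_R = (0.0525·325 + 0.0975·225 + 0.6000·225) / 0.344625 = 174.00 / 0.344625 ≈ 504.8966.
Intermediate flow from R to R: z_RR = a_RR · x_R = 0.40 × 174.00 / 0.344625 = 69.60 / 0.344625 ≈ 201.96.

z_RR = 201.96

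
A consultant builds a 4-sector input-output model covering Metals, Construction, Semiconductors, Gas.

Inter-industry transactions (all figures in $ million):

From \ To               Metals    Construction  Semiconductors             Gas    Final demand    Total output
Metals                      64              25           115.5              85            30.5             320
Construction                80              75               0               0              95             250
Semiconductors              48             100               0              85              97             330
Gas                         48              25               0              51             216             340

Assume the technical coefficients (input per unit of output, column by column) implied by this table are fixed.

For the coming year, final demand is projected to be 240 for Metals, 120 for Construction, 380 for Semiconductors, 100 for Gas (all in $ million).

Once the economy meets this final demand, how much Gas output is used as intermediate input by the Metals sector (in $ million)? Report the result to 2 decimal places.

z_GM = 117.50

Technical coefficients a_ij = z_ij / X_j:
  a_MM = 64/320 = 0.20, a_CM = 80/320 = 0.25, a_SM = 48/320 = 0.15, a_GM = 48/320 = 0.15
  a_MC = 25/250 = 0.10, a_CC = 75/250 = 0.30, a_SC = 100/250 = 0.40, a_GC = 25/250 = 0.10
  a_MS = 115.5/330 = 0.35, a_CS = 0/330 = 0.00, a_SS = 0/330 = 0.00, a_GS = 0/330 = 0.00
  a_MG = 85/340 = 0.25, a_CG = 0/340 = 0.00, a_SG = 85/340 = 0.25, a_GG = 51/340 = 0.15
I − A =
  [   0.80    -0.10    -0.35    -0.25]
  [  -0.25     0.70     0.00     0.00]
  [  -0.15    -0.40     1.00    -0.25]
  [  -0.15    -0.10     0.00     0.85]
Compute the cofactors C_ij = (−1)^(i+j)·(3×3 minor ij) of I−A; the adjugate is their transpose:
adj(I−A) = Cᵀ =
  [ 0.595000   0.237750   0.208250   0.236250]
  [ 0.212500   0.584750   0.074375   0.084375]
  [ 0.206750   0.297250   0.422250   0.185000]
  [ 0.130000   0.110750   0.045500   0.463250]
det(I−A) = Σ_j (I−A)_1j·C_1j = (0.80)(0.595000) + (-0.10)(0.212500) + (-0.35)(0.206750) + (-0.25)(0.130000) = 0.3498875
(I − A)⁻¹ = adj(I−A) / det(I−A) ≈
  [   1.7005     0.6795     0.5952     0.6752]
  [   0.6073     1.6713     0.2126     0.2411]
  [   0.5909     0.8496     1.2068     0.5287]
  [   0.3715     0.3165     0.1300     1.3240]
First solve x = (I − A)⁻¹ d = adj(I−A)·d / det(I−A); in particular x_M = (0.595000·240 + 0.237750·120 + 0.208250·380 + 0.236250·100) / 0.3498875 = 274.09 / 0.3498875 ≈ 783.3661.
Intermediate flow from G to M: z_GM = a_GM · x_M = 0.15 × 274.09 / 0.3498875 = 41.1135 / 0.3498875 ≈ 117.50.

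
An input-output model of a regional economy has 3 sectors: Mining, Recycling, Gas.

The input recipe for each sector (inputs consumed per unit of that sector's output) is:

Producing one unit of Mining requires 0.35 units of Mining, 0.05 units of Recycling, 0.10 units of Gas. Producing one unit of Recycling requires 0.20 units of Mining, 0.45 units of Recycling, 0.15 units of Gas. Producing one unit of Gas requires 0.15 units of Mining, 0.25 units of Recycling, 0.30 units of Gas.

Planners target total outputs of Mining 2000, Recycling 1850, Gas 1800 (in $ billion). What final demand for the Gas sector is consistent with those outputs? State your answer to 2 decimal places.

I − A =
  [   0.65    -0.20    -0.15]
  [  -0.05     0.55    -0.25]
  [  -0.10    -0.15     0.70]
d = (I − A) x:
  d_M = (+0.65)·2000 + (-0.20)·1850 + (-0.15)·1800 = 660.00
  d_R = (-0.05)·2000 + (+0.55)·1850 + (-0.25)·1800 = 467.50
  d_G = (-0.10)·2000 + (-0.15)·1850 + (+0.70)·1800 = 782.50

d_G = 782.50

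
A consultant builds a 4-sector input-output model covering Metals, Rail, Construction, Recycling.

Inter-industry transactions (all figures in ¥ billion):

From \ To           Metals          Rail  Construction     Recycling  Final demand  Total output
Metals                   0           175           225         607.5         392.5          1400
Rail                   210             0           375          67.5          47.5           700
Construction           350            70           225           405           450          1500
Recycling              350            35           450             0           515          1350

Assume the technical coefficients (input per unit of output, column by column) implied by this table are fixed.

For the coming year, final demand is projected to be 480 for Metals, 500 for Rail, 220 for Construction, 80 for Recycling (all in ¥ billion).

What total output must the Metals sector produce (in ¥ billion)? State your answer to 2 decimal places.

x_1 = 1188.24

Technical coefficients a_ij = z_ij / X_j:
  a_11 = 0/1400 = 0.00, a_21 = 210/1400 = 0.15, a_31 = 350/1400 = 0.25, a_41 = 350/1400 = 0.25
  a_12 = 175/700 = 0.25, a_22 = 0/700 = 0.00, a_32 = 70/700 = 0.10, a_42 = 35/700 = 0.05
  a_13 = 225/1500 = 0.15, a_23 = 375/1500 = 0.25, a_33 = 225/1500 = 0.15, a_43 = 450/1500 = 0.30
  a_14 = 607.5/1350 = 0.45, a_24 = 67.5/1350 = 0.05, a_34 = 405/1350 = 0.30, a_44 = 0/1350 = 0.00
I − A =
  [   1.00    -0.25    -0.15    -0.45]
  [  -0.15     1.00    -0.25    -0.05]
  [  -0.25    -0.10     0.85    -0.30]
  [  -0.25    -0.05    -0.30     1.00]
Compute the cofactors C_ij = (−1)^(i+j)·(3×3 minor ij) of I−A; the adjugate is their transpose:
adj(I−A) = Cᵀ =
  [ 0.727625   0.239875   0.356500   0.446375]
  [ 0.209625   0.581875   0.281500   0.207875]
  [ 0.342875   0.190625   0.841000   0.416125]
  [ 0.295250   0.146250   0.355500   0.737750]
det(I−A) = Σ_j (I−A)_1j·C_1j = (1.00)(0.727625) + (-0.25)(0.209625) + (-0.15)(0.342875) + (-0.45)(0.295250) = 0.490925
(I − A)⁻¹ = adj(I−A) / det(I−A) ≈
  [   1.4822     0.4886     0.7262     0.9093]
  [   0.4270     1.1853     0.5734     0.4234]
  [   0.6984     0.3883     1.7131     0.8476]
  [   0.6014     0.2979     0.7241     1.5028]
x = (I − A)⁻¹ d = adj(I−A)·d / det(I−A), with det(I−A) = 0.490925:
  x_1 = (0.727625·480 + 0.239875·500 + 0.356500·220 + 0.446375·80) / 0.490925 = 583.3375 / 0.490925 ≈ 1188.24
  x_2 = (0.209625·480 + 0.581875·500 + 0.281500·220 + 0.207875·80) / 0.490925 = 470.1175 / 0.490925 ≈ 957.62
  x_3 = (0.342875·480 + 0.190625·500 + 0.841000·220 + 0.416125·80) / 0.490925 = 478.2025 / 0.490925 ≈ 974.08
  x_4 = (0.295250·480 + 0.146250·500 + 0.355500·220 + 0.737750·80) / 0.490925 = 352.075 / 0.490925 ≈ 717.17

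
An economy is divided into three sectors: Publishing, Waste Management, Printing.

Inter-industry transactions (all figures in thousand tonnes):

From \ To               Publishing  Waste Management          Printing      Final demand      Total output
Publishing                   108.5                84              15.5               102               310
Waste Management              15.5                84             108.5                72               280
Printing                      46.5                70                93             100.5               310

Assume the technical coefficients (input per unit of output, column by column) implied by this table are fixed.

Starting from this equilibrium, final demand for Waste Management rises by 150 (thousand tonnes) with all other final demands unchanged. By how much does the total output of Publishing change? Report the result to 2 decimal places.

Technical coefficients a_ij = z_ij / X_j:
  a_11 = 108.5/310 = 0.35, a_21 = 15.5/310 = 0.05, a_31 = 46.5/310 = 0.15
  a_12 = 84/280 = 0.30, a_22 = 84/280 = 0.30, a_32 = 70/280 = 0.25
  a_13 = 15.5/310 = 0.05, a_23 = 108.5/310 = 0.35, a_33 = 93/310 = 0.30
I − A =
  [   0.65    -0.30    -0.05]
  [  -0.05     0.70    -0.35]
  [  -0.15    -0.25     0.70]
Cofactors of I−A, C_ij = (−1)^(i+j)·(minor ij) (rows/columns in the sector order above):
  C_11 = (0.70)(0.70) − (-0.35)(-0.25) = 0.4025
  C_12 = −[(-0.05)(0.70) − (-0.35)(-0.15)] = 0.0875
  C_13 = (-0.05)(-0.25) − (0.70)(-0.15) = 0.1175
  C_21 = −[(-0.30)(0.70) − (-0.05)(-0.25)] = 0.2225
  C_22 = (0.65)(0.70) − (-0.05)(-0.15) = 0.4475
  C_23 = −[(0.65)(-0.25) − (-0.30)(-0.15)] = 0.2075
  C_31 = (-0.30)(-0.35) − (-0.05)(0.70) = 0.1400
  C_32 = −[(0.65)(-0.35) − (-0.05)(-0.05)] = 0.2300
  C_33 = (0.65)(0.70) − (-0.30)(-0.05) = 0.4400
det(I−A) = Σ_j (I−A)_1j·C_1j = (0.65)(0.4025) + (-0.30)(0.0875) + (-0.05)(0.1175) = 0.2295
adj(I−A) = Cᵀ =
  [ 0.4025   0.2225   0.1400]
  [ 0.0875   0.4475   0.2300]
  [ 0.1175   0.2075   0.4400]
(I − A)⁻¹ = adj(I−A) / det(I−A) ≈
  [   1.7538     0.9695     0.6100]
  [   0.3813     1.9499     1.0022]
  [   0.5120     0.9041     1.9172]
Δx = (I − A)⁻¹ Δd with Δd having +150 in the Waste Management component and 0 elsewhere.
So Δx_1 = L_12 · (+150), where L_12 = adj(I−A)_12 / det(I−A) = 0.2225 / 0.2295.
Δx_1 = 0.2225 × (+150) / 0.2295 = 33.375 / 0.2295 ≈ 145.42.

Δx_1 = 145.42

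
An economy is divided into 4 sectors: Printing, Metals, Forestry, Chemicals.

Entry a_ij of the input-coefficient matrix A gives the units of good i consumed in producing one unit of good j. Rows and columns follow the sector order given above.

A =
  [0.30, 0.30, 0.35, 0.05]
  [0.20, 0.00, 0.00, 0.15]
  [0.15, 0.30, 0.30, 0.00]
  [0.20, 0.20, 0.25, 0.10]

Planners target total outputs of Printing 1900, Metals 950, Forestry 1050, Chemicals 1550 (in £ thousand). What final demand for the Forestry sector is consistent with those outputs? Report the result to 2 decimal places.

d_3 = 165.00

I − A =
  [   0.70    -0.30    -0.35    -0.05]
  [  -0.20     1.00     0.00    -0.15]
  [  -0.15    -0.30     0.70     0.00]
  [  -0.20    -0.20    -0.25     0.90]
d = (I − A) x:
  d_1 = (+0.70)·1900 + (-0.30)·950 + (-0.35)·1050 + (-0.05)·1550 = 600.00
  d_2 = (-0.20)·1900 + (+1.00)·950 + (+0.00)·1050 + (-0.15)·1550 = 337.50
  d_3 = (-0.15)·1900 + (-0.30)·950 + (+0.70)·1050 + (+0.00)·1550 = 165.00
  d_4 = (-0.20)·1900 + (-0.20)·950 + (-0.25)·1050 + (+0.90)·1550 = 562.50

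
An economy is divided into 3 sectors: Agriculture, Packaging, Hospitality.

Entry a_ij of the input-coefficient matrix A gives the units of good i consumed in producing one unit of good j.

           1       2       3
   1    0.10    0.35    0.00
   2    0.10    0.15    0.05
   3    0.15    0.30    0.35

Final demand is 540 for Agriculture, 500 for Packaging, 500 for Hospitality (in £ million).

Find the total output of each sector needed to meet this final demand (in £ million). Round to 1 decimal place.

I − A =
  [   0.90    -0.35     0.00]
  [  -0.10     0.85    -0.05]
  [  -0.15    -0.30     0.65]
Cofactors of I−A, C_ij = (−1)^(i+j)·(minor ij) (rows/columns in the sector order above):
  C_11 = (0.85)(0.65) − (-0.05)(-0.30) = 0.5375
  C_12 = −[(-0.10)(0.65) − (-0.05)(-0.15)] = 0.0725
  C_13 = (-0.10)(-0.30) − (0.85)(-0.15) = 0.1575
  C_21 = −[(-0.35)(0.65) − (0.00)(-0.30)] = 0.2275
  C_22 = (0.90)(0.65) − (0.00)(-0.15) = 0.5850
  C_23 = −[(0.90)(-0.30) − (-0.35)(-0.15)] = 0.3225
  C_31 = (-0.35)(-0.05) − (0.00)(0.85) = 0.0175
  C_32 = −[(0.90)(-0.05) − (0.00)(-0.10)] = 0.0450
  C_33 = (0.90)(0.85) − (-0.35)(-0.10) = 0.7300
det(I−A) = Σ_j (I−A)_1j·C_1j = (0.90)(0.5375) + (-0.35)(0.0725) + (0.00)(0.1575) = 0.458375
adj(I−A) = Cᵀ =
  [ 0.5375   0.2275   0.0175]
  [ 0.0725   0.5850   0.0450]
  [ 0.1575   0.3225   0.7300]
(I − A)⁻¹ = adj(I−A) / det(I−A) ≈
  [   1.1726     0.4963     0.0382]
  [   0.1582     1.2762     0.0982]
  [   0.3436     0.7036     1.5926]
x = (I − A)⁻¹ d = adj(I−A)·d / det(I−A), with det(I−A) = 0.458375:
  x_1 = (0.5375·540 + 0.2275·500 + 0.0175·500) / 0.458375 = 412.75 / 0.458375 ≈ 900.5
  x_2 = (0.0725·540 + 0.5850·500 + 0.0450·500) / 0.458375 = 354.15 / 0.458375 ≈ 772.6
  x_3 = (0.1575·540 + 0.3225·500 + 0.7300·500) / 0.458375 = 611.30 / 0.458375 ≈ 1333.6

x_1 = 900.5, x_2 = 772.6, x_3 = 1333.6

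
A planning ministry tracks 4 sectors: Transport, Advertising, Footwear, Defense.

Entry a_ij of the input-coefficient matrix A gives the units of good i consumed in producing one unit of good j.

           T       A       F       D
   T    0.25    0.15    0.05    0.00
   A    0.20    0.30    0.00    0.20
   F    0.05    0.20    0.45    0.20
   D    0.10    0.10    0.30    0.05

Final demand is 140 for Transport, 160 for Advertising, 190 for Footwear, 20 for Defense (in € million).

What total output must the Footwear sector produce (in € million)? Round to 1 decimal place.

I − A =
  [   0.75    -0.15    -0.05     0.00]
  [  -0.20     0.70     0.00    -0.20]
  [  -0.05    -0.20     0.55    -0.20]
  [  -0.10    -0.10    -0.30     0.95]
Compute the cofactors C_ij = (−1)^(i+j)·(3×3 minor ij) of I−A; the adjugate is their transpose:
adj(I−A) = Cᵀ =
  [ 0.300750   0.079875   0.041250   0.025500]
  [ 0.106500   0.343500   0.055500   0.084000]
  [ 0.092250   0.167625   0.452250   0.130500]
  [ 0.072000   0.097500   0.153000   0.268500]
det(I−A) = Σ_j (I−A)_1j·C_1j = (0.75)(0.300750) + (-0.15)(0.106500) + (-0.05)(0.092250) + (0.00)(0.072000) = 0.204975
(I − A)⁻¹ = adj(I−A) / det(I−A) ≈
  [   1.4673     0.3897     0.2012     0.1244]
  [   0.5196     1.6758     0.2708     0.4098]
  [   0.4501     0.8178     2.2064     0.6367]
  [   0.3513     0.4757     0.7464     1.3099]
x = (I − A)⁻¹ d = adj(I−A)·d / det(I−A), with det(I−A) = 0.204975:
  x_T = (0.300750·140 + 0.079875·160 + 0.041250·190 + 0.025500·20) / 0.204975 = 63.2325 / 0.204975 ≈ 308.5
  x_A = (0.106500·140 + 0.343500·160 + 0.055500·190 + 0.084000·20) / 0.204975 = 82.095 / 0.204975 ≈ 400.5
  x_F = (0.092250·140 + 0.167625·160 + 0.452250·190 + 0.130500·20) / 0.204975 = 128.2725 / 0.204975 ≈ 625.8
  x_D = (0.072000·140 + 0.097500·160 + 0.153000·190 + 0.268500·20) / 0.204975 = 60.12 / 0.204975 ≈ 293.3

x_F = 625.8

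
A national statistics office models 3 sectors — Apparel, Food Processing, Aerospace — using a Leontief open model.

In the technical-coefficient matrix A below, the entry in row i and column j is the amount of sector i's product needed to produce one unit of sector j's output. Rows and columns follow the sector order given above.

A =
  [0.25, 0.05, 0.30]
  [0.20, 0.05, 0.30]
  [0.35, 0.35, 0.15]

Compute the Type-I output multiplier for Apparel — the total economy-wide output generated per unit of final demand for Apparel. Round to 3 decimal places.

I − A =
  [   0.75    -0.05    -0.30]
  [  -0.20     0.95    -0.30]
  [  -0.35    -0.35     0.85]
Cofactors of I−A, C_ij = (−1)^(i+j)·(minor ij) (rows/columns in the sector order above):
  C_11 = (0.95)(0.85) − (-0.30)(-0.35) = 0.7025
  C_12 = −[(-0.20)(0.85) − (-0.30)(-0.35)] = 0.2750
  C_13 = (-0.20)(-0.35) − (0.95)(-0.35) = 0.4025
  C_21 = −[(-0.05)(0.85) − (-0.30)(-0.35)] = 0.1475
  C_22 = (0.75)(0.85) − (-0.30)(-0.35) = 0.5325
  C_23 = −[(0.75)(-0.35) − (-0.05)(-0.35)] = 0.2800
  C_31 = (-0.05)(-0.30) − (-0.30)(0.95) = 0.3000
  C_32 = −[(0.75)(-0.30) − (-0.30)(-0.20)] = 0.2850
  C_33 = (0.75)(0.95) − (-0.05)(-0.20) = 0.7025
det(I−A) = Σ_j (I−A)_1j·C_1j = (0.75)(0.7025) + (-0.05)(0.2750) + (-0.30)(0.4025) = 0.392375
adj(I−A) = Cᵀ =
  [ 0.7025   0.1475   0.3000]
  [ 0.2750   0.5325   0.2850]
  [ 0.4025   0.2800   0.7025]
(I − A)⁻¹ = adj(I−A) / det(I−A) ≈
  [   1.7904     0.3759     0.7646]
  [   0.7009     1.3571     0.7263]
  [   1.0258     0.7136     1.7904]
The output multiplier for sector j is the column-j sum of the Leontief inverse (I − A)⁻¹ = adj(I−A) / det(I−A).
Column 1 of adj(I−A): (0.7025, 0.2750, 0.4025); det(I−A) = 0.392375.
m_1 = (0.7025 + 0.2750 + 0.4025) / 0.392375 = 1.38 / 0.392375 ≈ 3.517.

m_1 = 3.517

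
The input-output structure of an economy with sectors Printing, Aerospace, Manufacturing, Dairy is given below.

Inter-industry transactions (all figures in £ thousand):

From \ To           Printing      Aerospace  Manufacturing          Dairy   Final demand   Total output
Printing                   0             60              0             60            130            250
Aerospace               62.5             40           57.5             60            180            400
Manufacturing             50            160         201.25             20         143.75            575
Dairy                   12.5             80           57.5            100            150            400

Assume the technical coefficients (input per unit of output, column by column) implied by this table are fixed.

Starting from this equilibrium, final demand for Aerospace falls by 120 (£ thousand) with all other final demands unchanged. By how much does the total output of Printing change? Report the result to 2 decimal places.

Δx_1 = -34.30

Technical coefficients a_ij = z_ij / X_j:
  a_11 = 0/250 = 0.00, a_21 = 62.5/250 = 0.25, a_31 = 50/250 = 0.20, a_41 = 12.5/250 = 0.05
  a_12 = 60/400 = 0.15, a_22 = 40/400 = 0.10, a_32 = 160/400 = 0.40, a_42 = 80/400 = 0.20
  a_13 = 0/575 = 0.00, a_23 = 57.5/575 = 0.10, a_33 = 201.25/575 = 0.35, a_43 = 57.5/575 = 0.10
  a_14 = 60/400 = 0.15, a_24 = 60/400 = 0.15, a_34 = 20/400 = 0.05, a_44 = 100/400 = 0.25
I − A =
  [   1.00    -0.15     0.00    -0.15]
  [  -0.25     0.90    -0.10    -0.15]
  [  -0.20    -0.40     0.65    -0.05]
  [  -0.05    -0.20    -0.10     0.75]
Compute the cofactors C_ij = (−1)^(i+j)·(3×3 minor ij) of I−A; the adjugate is their transpose:
adj(I−A) = Cᵀ =
  [ 0.377750   0.097875   0.030000   0.097125]
  [ 0.143750   0.474625   0.093000   0.129875]
  [ 0.211750   0.335875   0.601500   0.149625]
  [ 0.091750   0.177875   0.107000   0.517625]
det(I−A) = Σ_j (I−A)_1j·C_1j = (1.00)(0.377750) + (-0.15)(0.143750) + (0.00)(0.211750) + (-0.15)(0.091750) = 0.342425
(I − A)⁻¹ = adj(I−A) / det(I−A) ≈
  [   1.1032     0.2858     0.0876     0.2836]
  [   0.4198     1.3861     0.2716     0.3793]
  [   0.6184     0.9809     1.7566     0.4370]
  [   0.2679     0.5195     0.3125     1.5116]
Δx = (I − A)⁻¹ Δd with Δd having -120 in the Aerospace component and 0 elsewhere.
So Δx_1 = L_12 · (-120), where L_12 = adj(I−A)_12 / det(I−A) = 0.097875 / 0.342425.
Δx_1 = 0.097875 × (-120) / 0.342425 = -11.745 / 0.342425 ≈ -34.30.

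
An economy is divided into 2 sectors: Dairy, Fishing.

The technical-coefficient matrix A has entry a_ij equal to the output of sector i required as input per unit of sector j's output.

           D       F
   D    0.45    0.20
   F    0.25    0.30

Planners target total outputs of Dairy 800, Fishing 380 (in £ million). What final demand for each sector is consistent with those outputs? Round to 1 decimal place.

I − A =
  [   0.55    -0.20]
  [  -0.25     0.70]
d = (I − A) x:
  d_D = (+0.55)·800 + (-0.20)·380 = 364.0
  d_F = (-0.25)·800 + (+0.70)·380 = 66.0

d_D = 364.0, d_F = 66.0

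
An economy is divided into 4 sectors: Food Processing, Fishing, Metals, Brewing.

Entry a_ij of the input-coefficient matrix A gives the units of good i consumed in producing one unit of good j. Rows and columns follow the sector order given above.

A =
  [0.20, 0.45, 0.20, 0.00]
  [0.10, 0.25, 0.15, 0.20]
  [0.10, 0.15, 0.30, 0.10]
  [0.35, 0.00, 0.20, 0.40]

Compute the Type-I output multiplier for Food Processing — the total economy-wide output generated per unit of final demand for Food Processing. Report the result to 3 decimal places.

I − A =
  [   0.80    -0.45    -0.20     0.00]
  [  -0.10     0.75    -0.15    -0.20]
  [  -0.10    -0.15     0.70    -0.10]
  [  -0.35     0.00    -0.20     0.60]
Compute the cofactors C_ij = (−1)^(i+j)·(3×3 minor ij) of I−A; the adjugate is their transpose:
adj(I−A) = Cᵀ =
  [ 0.280500   0.198000   0.148500   0.090750]
  [ 0.107250   0.301000   0.130000   0.122000]
  [ 0.090750   0.114750   0.301500   0.088500]
  [ 0.193875   0.153750   0.187125   0.345750]
det(I−A) = Σ_j (I−A)_1j·C_1j = (0.80)(0.280500) + (-0.45)(0.107250) + (-0.20)(0.090750) + (0.00)(0.193875) = 0.1579875
(I − A)⁻¹ = adj(I−A) / det(I−A) ≈
  [   1.7755     1.2533     0.9399     0.5744]
  [   0.6789     1.9052     0.8228     0.7722]
  [   0.5744     0.7263     1.9084     0.5602]
  [   1.2272     0.9732     1.1844     2.1885]
The output multiplier for sector j is the column-j sum of the Leontief inverse (I − A)⁻¹ = adj(I−A) / det(I−A).
Column 1 of adj(I−A): (0.280500, 0.107250, 0.090750, 0.193875); det(I−A) = 0.1579875.
m_1 = (0.280500 + 0.107250 + 0.090750 + 0.193875) / 0.1579875 = 0.672375 / 0.1579875 ≈ 4.256.

m_1 = 4.256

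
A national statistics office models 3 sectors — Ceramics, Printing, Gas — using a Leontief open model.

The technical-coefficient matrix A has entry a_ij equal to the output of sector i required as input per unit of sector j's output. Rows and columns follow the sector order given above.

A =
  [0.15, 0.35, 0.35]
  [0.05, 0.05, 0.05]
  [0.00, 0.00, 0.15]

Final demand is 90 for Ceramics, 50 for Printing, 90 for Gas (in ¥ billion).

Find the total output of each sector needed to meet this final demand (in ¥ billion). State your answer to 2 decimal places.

x_C = 177.29, x_P = 67.54, x_G = 105.88

I − A =
  [   0.85    -0.35    -0.35]
  [  -0.05     0.95    -0.05]
  [   0.00     0.00     0.85]
Cofactors of I−A, C_ij = (−1)^(i+j)·(minor ij) (rows/columns in the sector order above):
  C_11 = (0.95)(0.85) − (-0.05)(0.00) = 0.8075
  C_12 = −[(-0.05)(0.85) − (-0.05)(0.00)] = 0.0425
  C_13 = (-0.05)(0.00) − (0.95)(0.00) = 0.0000
  C_21 = −[(-0.35)(0.85) − (-0.35)(0.00)] = 0.2975
  C_22 = (0.85)(0.85) − (-0.35)(0.00) = 0.7225
  C_23 = −[(0.85)(0.00) − (-0.35)(0.00)] = 0.0000
  C_31 = (-0.35)(-0.05) − (-0.35)(0.95) = 0.3500
  C_32 = −[(0.85)(-0.05) − (-0.35)(-0.05)] = 0.0600
  C_33 = (0.85)(0.95) − (-0.35)(-0.05) = 0.7900
det(I−A) = Σ_j (I−A)_1j·C_1j = (0.85)(0.8075) + (-0.35)(0.0425) + (-0.35)(0.0000) = 0.6715
adj(I−A) = Cᵀ =
  [ 0.8075   0.2975   0.3500]
  [ 0.0425   0.7225   0.0600]
  [ 0.0000   0.0000   0.7900]
(I − A)⁻¹ = adj(I−A) / det(I−A) ≈
  [   1.2025     0.4430     0.5212]
  [   0.0633     1.0759     0.0894]
  [   0.0000     0.0000     1.1765]
x = (I − A)⁻¹ d = adj(I−A)·d / det(I−A), with det(I−A) = 0.6715:
  x_C = (0.8075·90 + 0.2975·50 + 0.3500·90) / 0.6715 = 119.05 / 0.6715 ≈ 177.29
  x_P = (0.0425·90 + 0.7225·50 + 0.0600·90) / 0.6715 = 45.35 / 0.6715 ≈ 67.54
  x_G = (0.0000·90 + 0.0000·50 + 0.7900·90) / 0.6715 = 71.10 / 0.6715 ≈ 105.88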